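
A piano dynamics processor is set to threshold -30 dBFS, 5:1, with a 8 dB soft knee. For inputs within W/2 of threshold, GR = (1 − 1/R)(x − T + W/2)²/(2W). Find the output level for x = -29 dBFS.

x − T + W/2 = -29 − (-30) + 4 = 5.
GR = (1 − 1/5) × 5² / 16 = 0.8 × 25 / 16 = 1.25 dB.
Output = -29 − 1.25 = -30.25 dBFS.

-30.25 dBFS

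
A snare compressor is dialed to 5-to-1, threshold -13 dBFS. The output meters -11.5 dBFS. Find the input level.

-5.5 dBFS

Post-compression overshoot = -11.5 − (-13) = 1.5 dB.
Before 5:1 compression the overshoot was 1.5 × 5 = 7.5 dB, so input = -13 + 7.5 = -5.5 dBFS.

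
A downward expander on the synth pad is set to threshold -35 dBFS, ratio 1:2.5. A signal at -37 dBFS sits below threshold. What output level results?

Undershoot = (-35) − (-37) = 2 dB.
At 1:2.5, that expands to 5 dB under threshold.
Output = -35 − 5 = -40 dBFS.

-40 dBFS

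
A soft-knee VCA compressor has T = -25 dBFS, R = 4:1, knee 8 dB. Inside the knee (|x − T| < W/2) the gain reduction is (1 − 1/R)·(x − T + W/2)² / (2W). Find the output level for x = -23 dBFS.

-24.6875 dBFS

x − T + W/2 = -23 − (-25) + 4 = 6.
GR = (1 − 1/4) × 6² / 16 = 0.75 × 36 / 16 = 1.6875 dB.
Output = -23 − 1.6875 = -24.6875 dBFS.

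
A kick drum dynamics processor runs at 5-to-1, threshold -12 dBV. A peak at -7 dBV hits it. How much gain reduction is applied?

4 dB

The signal is 5 dB above threshold.
After 5:1 compression the overshoot becomes 5/5 = 1 dB.
So the signal is attenuated by 5 − 1 = 4 dB.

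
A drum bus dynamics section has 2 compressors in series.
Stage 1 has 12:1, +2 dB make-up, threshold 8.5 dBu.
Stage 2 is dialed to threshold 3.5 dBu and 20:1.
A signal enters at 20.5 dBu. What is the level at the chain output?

3.9 dBu

Stage 1: 20.5 dBu is 12 dB over 8.5 dBu; at 12:1 that becomes 1 dB over, giving 9.5 dBu; +2 dB make-up → 11.5 dBu.
Stage 2: 11.5 dBu is 8 dB over 3.5 dBu; at 20:1 that becomes 0.4 dB over, giving 3.9 dBu.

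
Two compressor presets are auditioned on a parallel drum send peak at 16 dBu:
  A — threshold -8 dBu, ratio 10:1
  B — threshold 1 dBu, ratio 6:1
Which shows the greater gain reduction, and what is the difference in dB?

A, by 9.1 dB

A: 24 dB over, compressed to 2.4 dB over, so 21.6 dB of GR.
B: 15 dB over, compressed to 2.5 dB over, so 12.5 dB of GR.
A applies 9.1 dB more gain reduction.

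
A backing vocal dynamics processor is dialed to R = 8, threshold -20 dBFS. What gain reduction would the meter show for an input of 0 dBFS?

17.5 dB

0 dBFS exceeds the threshold by 20 dB.
At 8:1, output sits 20/8 = 2.5 dB above threshold.
Gain reduction = 20 − 2.5 = 17.5 dB.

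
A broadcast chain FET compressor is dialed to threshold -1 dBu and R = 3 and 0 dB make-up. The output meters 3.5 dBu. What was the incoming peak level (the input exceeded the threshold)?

12.5 dBu

Post-compression overshoot = 3.5 − (-1) = 4.5 dB.
Undo the ratio: input overshoot = 4.5 × 3 = 13.5 dB, giving input = 12.5 dBu.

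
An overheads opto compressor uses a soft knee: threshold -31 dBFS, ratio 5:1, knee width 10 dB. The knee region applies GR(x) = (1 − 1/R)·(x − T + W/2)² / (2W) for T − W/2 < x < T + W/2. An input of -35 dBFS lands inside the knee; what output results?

-35.04 dBFS

x − T + W/2 = -35 − (-31) + 5 = 1.
GR = (1 − 1/5) × 1² / 20 = 0.8 × 1 / 20 = 0.04 dB.
Output = -35 − 0.04 = -35.04 dBFS.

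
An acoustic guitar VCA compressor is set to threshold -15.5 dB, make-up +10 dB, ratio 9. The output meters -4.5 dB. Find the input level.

Before make-up, the level was -4.5 − 10 = -14.5 dB.
Post-compression overshoot = -14.5 − (-15.5) = 1 dB.
Before 9:1 compression the overshoot was 1 × 9 = 9 dB, so input = -15.5 + 9 = -6.5 dB.

-6.5 dB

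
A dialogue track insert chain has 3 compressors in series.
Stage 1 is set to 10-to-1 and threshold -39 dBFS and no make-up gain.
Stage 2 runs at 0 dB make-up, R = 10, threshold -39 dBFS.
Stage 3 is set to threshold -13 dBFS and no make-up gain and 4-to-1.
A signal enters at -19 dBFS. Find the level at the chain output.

-38.8 dBFS

Stage 1: -19 dBFS is 20 dB over -39 dBFS; at 10:1 that becomes 2 dB over, giving -37 dBFS.
Stage 2: overshoot 2 dB → 2/10 = 0.2 dB → -38.8 dBFS.
Stage 3: below threshold (-38.8 ≤ -13); passes unchanged; output -38.8 dBFS.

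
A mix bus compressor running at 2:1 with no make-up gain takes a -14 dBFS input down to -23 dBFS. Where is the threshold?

-32 dBFS

Let T be the threshold. Output overshoot = (input overshoot)/R, so -23 − T = (-14 − T)/2.
2·(-23 − T) = -14 − T → 1·T = -46 − (-14) = -32.
T = -32/1 = -32 dBFS.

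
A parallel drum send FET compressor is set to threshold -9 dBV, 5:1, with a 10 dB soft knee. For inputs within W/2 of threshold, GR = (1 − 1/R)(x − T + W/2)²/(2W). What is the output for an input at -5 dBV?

x − T + W/2 = -5 − (-9) + 5 = 9.
GR = (1 − 1/5) × 9² / 20 = 0.8 × 81 / 20 = 3.24 dB.
Output = -5 − 3.24 = -8.24 dBV.

-8.24 dBV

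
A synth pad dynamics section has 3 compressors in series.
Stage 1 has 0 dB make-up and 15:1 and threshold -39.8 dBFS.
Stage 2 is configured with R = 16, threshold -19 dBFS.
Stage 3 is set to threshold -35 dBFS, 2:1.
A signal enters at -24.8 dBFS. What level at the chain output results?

-38.8 dBFS

Stage 1: -24.8 dBFS is 15 dB over -39.8 dBFS; at 15:1 that becomes 1 dB over, giving -38.8 dBFS.
Stage 2: -38.8 dBFS ≤ -19 dBFS, so stage 2 doesn't engage; output -38.8 dBFS.
Stage 3: -38.8 dBFS ≤ -35 dBFS, so stage 3 doesn't engage; output -38.8 dBFS.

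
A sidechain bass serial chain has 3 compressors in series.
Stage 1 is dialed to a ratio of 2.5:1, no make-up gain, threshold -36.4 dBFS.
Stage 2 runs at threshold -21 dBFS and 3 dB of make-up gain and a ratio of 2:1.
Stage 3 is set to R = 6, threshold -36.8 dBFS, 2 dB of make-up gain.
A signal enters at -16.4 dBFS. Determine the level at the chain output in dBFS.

Stage 1: overshoot 20 dB → 20/2.5 = 8 dB → -28.4 dBFS.
Stage 2: -28.4 dBFS is at or below the -21 dBFS threshold — no compression; make-up brings it to -25.4 dBFS.
Stage 3: overshoot 11.4 dB → 11.4/6 = 1.9 dB → -34.9 dBFS; +2 dB make-up → -32.9 dBFS.

-32.9 dBFS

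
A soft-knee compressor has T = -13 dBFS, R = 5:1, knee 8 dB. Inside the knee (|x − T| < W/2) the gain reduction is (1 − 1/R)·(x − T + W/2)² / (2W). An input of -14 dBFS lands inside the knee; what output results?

x − T + W/2 = -14 − (-13) + 4 = 3.
GR = (1 − 1/5) × 3² / 16 = 0.8 × 9 / 16 = 0.45 dB.
Output = -14 − 0.45 = -14.45 dBFS.

-14.45 dBFS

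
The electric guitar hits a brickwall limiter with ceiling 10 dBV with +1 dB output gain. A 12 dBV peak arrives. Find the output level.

A brickwall limiter is an ∞:1 compressor: any input above the ceiling is clamped to 10 dBV.
Output gain then adds 1 dB: 10 + 1 = 11 dBV.

11 dBV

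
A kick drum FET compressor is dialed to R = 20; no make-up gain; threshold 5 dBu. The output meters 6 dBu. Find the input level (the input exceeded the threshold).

25 dBu

The compressed level sits 6 − 5 = 1 dB over threshold.
Before 20:1 compression the overshoot was 1 × 20 = 20 dB, so input = 5 + 20 = 25 dBu.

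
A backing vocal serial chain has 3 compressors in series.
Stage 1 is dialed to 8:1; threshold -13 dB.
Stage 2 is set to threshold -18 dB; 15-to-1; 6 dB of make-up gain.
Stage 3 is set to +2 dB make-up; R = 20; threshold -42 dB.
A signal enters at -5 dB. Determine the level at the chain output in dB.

-38.48 dB

Stage 1: overshoot 8 dB → 8/8 = 1 dB → -12 dB.
Stage 2: 6 dB above -18 dB, reduced 15:1 to 0.4 dB above → -17.6 dB; +6 dB make-up → -11.6 dB.
Stage 3: overshoot 30.4 dB → 30.4/20 = 1.52 dB → -40.48 dB; +2 dB make-up → -38.48 dB.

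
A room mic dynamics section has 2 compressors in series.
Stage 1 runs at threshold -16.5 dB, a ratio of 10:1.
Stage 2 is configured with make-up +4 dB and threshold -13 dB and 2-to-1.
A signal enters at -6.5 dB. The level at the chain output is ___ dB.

Stage 1: overshoot 10 dB → 10/10 = 1 dB → -15.5 dB.
Stage 2: -15.5 dB ≤ -13 dB, so stage 2 doesn't engage; make-up brings it to -11.5 dB.

-11.5 dB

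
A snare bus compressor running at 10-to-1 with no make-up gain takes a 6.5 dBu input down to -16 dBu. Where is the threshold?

Gain reduction = 6.5 − (-16) = 22.5 dB; output overshoot = GR / (R − 1) = 22.5 / 9 = 2.5 dB.
Threshold = output − output overshoot = -16 − 2.5 = -18.5 dBu.

-18.5 dBu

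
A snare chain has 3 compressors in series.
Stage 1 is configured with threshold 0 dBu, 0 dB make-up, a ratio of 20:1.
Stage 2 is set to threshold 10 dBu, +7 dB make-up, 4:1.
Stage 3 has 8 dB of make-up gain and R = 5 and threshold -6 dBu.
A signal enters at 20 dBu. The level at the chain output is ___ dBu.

4.8 dBu

Stage 1: overshoot 20 dB → 20/20 = 1 dB → 1 dBu.
Stage 2: 1 dBu is at or below the 10 dBu threshold — no compression; make-up brings it to 8 dBu.
Stage 3: 8 dBu is 14 dB over -6 dBu; at 5:1 that becomes 2.8 dB over, giving -3.2 dBu; +8 dB make-up → 4.8 dBu.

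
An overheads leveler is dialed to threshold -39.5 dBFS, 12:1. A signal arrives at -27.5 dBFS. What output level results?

The input is 12 dB above the -39.5 dBFS threshold.
At 12:1 the overshoot is divided by 12, leaving 1 dB above threshold.
That puts the output at -38.5 dBFS.

-38.5 dBFS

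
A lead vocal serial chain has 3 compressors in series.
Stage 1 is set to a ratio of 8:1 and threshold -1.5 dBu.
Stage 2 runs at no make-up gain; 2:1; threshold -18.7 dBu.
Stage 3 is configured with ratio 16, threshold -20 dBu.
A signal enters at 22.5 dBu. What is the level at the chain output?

-19.2875 dBu

Stage 1: overshoot 24 dB → 24/8 = 3 dB → 1.5 dBu.
Stage 2: 20.2 dB above -18.7 dBu, reduced 2:1 to 10.1 dB above → -8.6 dBu.
Stage 3: -8.6 dBu is 11.4 dB over -20 dBu; at 16:1 that becomes 0.7125 dB over, giving -19.2875 dBu.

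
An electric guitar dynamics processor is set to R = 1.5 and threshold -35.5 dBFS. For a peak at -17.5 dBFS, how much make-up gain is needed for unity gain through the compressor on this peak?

6 dB

Without make-up, output = threshold + overshoot/1.5 = -35.5 + 12 = -23.5 dBFS.
Gap to target: 6 dB.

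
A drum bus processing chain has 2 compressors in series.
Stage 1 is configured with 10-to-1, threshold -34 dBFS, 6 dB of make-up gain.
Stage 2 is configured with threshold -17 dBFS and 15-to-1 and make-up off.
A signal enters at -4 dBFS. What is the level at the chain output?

-25 dBFS

Stage 1: 30 dB above -34 dBFS, reduced 10:1 to 3 dB above → -31 dBFS; +6 dB make-up → -25 dBFS.
Stage 2: -25 dBFS ≤ -17 dBFS, so stage 2 doesn't engage; output -25 dBFS.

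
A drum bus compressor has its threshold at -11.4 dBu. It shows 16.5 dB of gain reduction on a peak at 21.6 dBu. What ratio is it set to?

2:1

Input overshoot = 21.6 − (-11.4) = 33 dB.
Output overshoot = 33 − 16.5 = 16.5 dB.
Ratio = input overshoot / output overshoot = 33 / 16.5 = 2.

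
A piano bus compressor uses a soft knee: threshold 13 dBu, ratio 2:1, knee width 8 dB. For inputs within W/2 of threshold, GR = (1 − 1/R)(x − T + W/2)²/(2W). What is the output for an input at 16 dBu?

14.46875 dBu

x − T + W/2 = 16 − 13 + 4 = 7.
GR = (1 − 1/2) × 7² / 16 = 0.5 × 49 / 16 = 1.53125 dB.
Output = 16 − 1.53125 = 14.46875 dBu.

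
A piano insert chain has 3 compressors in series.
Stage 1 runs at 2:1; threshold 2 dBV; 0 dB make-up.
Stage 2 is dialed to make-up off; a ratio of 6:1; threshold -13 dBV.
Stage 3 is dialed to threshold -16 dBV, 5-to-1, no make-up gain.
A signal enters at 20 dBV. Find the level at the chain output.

-14.6 dBV

Stage 1: 20 dBV is 18 dB over 2 dBV; at 2:1 that becomes 9 dB over, giving 11 dBV.
Stage 2: 11 dBV is 24 dB over -13 dBV; at 6:1 that becomes 4 dB over, giving -9 dBV.
Stage 3: 7 dB above -16 dBV, reduced 5:1 to 1.4 dB above → -14.6 dBV.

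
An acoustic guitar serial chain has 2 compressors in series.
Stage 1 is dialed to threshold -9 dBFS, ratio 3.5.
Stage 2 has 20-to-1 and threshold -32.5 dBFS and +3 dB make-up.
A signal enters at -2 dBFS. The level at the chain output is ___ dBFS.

Stage 1: -2 dBFS is 7 dB over -9 dBFS; at 3.5:1 that becomes 2 dB over, giving -7 dBFS.
Stage 2: -7 dBFS is 25.5 dB over -32.5 dBFS; at 20:1 that becomes 1.275 dB over, giving -31.225 dBFS; +3 dB make-up → -28.225 dBFS.

-28.225 dBFS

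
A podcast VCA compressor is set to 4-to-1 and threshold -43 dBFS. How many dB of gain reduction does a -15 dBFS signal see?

-15 dBFS exceeds the threshold by 28 dB.
At 4:1, output sits 28/4 = 7 dB above threshold.
GR = overshoot in − overshoot out = 28 − 7 = 21 dB.

21 dB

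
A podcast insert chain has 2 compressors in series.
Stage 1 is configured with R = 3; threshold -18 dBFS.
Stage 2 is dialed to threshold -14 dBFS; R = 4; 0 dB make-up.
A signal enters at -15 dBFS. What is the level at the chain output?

Stage 1: overshoot 3 dB → 3/3 = 1 dB → -17 dBFS.
Stage 2: -17 dBFS is at or below the -14 dBFS threshold — no compression; output -17 dBFS.

-17 dBFS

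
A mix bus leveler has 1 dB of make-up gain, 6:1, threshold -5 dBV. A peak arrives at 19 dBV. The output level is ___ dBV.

0 dBV

Overshoot: 19 − (-5) = 24 dB.
6:1 compression reduces that to 24/6 = 4 dB over.
So the level is -5 + 4 = -1 dBV; make-up adds 1 dB, giving 0 dBV.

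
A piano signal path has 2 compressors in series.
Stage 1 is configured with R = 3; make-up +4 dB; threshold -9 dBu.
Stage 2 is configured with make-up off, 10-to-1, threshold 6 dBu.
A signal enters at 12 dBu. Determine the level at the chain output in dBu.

Stage 1: overshoot 21 dB → 21/3 = 7 dB → -2 dBu; +4 dB make-up → 2 dBu.
Stage 2: below threshold (2 ≤ 6); passes unchanged; output 2 dBu.

2 dBu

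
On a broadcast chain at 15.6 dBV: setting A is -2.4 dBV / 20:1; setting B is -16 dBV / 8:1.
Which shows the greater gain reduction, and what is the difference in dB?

B, by 10.55 dB

A: overshoot 18 dB → output overshoot 0.9 dB → GR 17.1 dB.
B: overshoot 31.6 dB → output overshoot 3.95 dB → GR 27.65 dB.
B reduces 10.55 dB more.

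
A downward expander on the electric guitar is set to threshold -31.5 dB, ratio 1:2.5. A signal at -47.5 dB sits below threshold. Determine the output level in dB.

Below threshold, a 1:2.5 expander applies gain = (2.5−1)×(T − x) of attenuation.
(2.5−1) × 16 = 24 dB, so output = -47.5 − 24 = -71.5 dB.

-71.5 dB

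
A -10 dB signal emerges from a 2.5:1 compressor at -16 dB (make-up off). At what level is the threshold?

Input is 10 dB above T (since output overshoot × R = input overshoot: (-16 − T)·2.5 = -10 − T gives T = -20 dB).
Check: -20 + (-10 − (-20))/2.5 = -20 + 4 = -16 dB. ✓

-20 dB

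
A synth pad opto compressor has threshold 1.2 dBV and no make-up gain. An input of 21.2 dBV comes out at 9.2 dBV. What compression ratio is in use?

2.5:1

Input overshoot = 21.2 − 1.2 = 20 dB; output overshoot = 9.2 − 1.2 = 8 dB.
Ratio = 20 / 8 = 2.5.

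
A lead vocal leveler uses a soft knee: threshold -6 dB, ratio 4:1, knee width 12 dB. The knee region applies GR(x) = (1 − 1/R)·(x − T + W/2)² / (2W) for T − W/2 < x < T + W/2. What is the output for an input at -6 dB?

x − T + W/2 = -6 − (-6) + 6 = 6.
GR = (1 − 1/4) × 6² / 24 = 0.75 × 36 / 24 = 1.125 dB.
Output = -6 − 1.125 = -7.125 dB.

-7.125 dB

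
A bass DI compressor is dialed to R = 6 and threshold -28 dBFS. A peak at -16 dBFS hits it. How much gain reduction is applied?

10 dB

The signal is 12 dB above threshold.
A 6:1 ratio leaves 2 dB of that excess.
So the signal is attenuated by 12 − 2 = 10 dB.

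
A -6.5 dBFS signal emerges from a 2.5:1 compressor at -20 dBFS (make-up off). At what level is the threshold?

-29 dBFS

Gain reduction = -6.5 − (-20) = 13.5 dB; output overshoot = GR / (R − 1) = 13.5 / 1.5 = 9 dB.
Threshold = output − output overshoot = -20 − 9 = -29 dBFS.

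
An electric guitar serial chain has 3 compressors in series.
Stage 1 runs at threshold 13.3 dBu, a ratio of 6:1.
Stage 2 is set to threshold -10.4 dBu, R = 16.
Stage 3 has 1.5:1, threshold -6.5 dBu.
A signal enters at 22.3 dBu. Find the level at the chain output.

-8.825 dBu

Stage 1: 22.3 dBu is 9 dB over 13.3 dBu; at 6:1 that becomes 1.5 dB over, giving 14.8 dBu.
Stage 2: overshoot 25.2 dB → 25.2/16 = 1.575 dB → -8.825 dBu.
Stage 3: -8.825 dBu is at or below the -6.5 dBu threshold — no compression; output -8.825 dBu.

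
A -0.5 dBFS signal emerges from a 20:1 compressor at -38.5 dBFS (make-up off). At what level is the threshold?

-40.5 dBFS

Let T be the threshold. Output overshoot = (input overshoot)/R, so -38.5 − T = (-0.5 − T)/20.
20·(-38.5 − T) = -0.5 − T → 19·T = -770 − (-0.5) = -769.5.
T = -769.5/19 = -40.5 dBFS.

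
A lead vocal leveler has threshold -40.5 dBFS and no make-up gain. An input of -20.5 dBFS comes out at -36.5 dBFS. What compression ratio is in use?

5:1

Input overshoot = -20.5 − (-40.5) = 20 dB; output overshoot = -36.5 − (-40.5) = 4 dB.
Ratio = 20 / 4 = 5.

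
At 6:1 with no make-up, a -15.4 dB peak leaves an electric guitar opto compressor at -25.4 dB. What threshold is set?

Input is 12 dB above T (since output overshoot × R = input overshoot: (-25.4 − T)·6 = -15.4 − T gives T = -27.4 dB).
Check: -27.4 + (-15.4 − (-27.4))/6 = -27.4 + 2 = -25.4 dB. ✓

-27.4 dB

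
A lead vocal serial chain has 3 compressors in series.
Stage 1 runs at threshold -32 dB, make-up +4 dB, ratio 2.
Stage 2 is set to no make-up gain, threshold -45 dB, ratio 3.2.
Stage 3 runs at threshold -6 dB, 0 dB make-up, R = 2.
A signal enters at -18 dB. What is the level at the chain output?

Stage 1: 14 dB above -32 dB, reduced 2:1 to 7 dB above → -25 dB; +4 dB make-up → -21 dB.
Stage 2: -21 dB is 24 dB over -45 dB; at 3.2:1 that becomes 7.5 dB over, giving -37.5 dB.
Stage 3: below threshold (-37.5 ≤ -6); passes unchanged; output -37.5 dB.

-37.5 dB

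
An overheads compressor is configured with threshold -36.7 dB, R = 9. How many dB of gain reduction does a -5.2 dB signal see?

28 dB

Overshoot = -5.2 − (-36.7) = 31.5 dB.
A 9:1 ratio leaves 3.5 dB of that excess.
GR = overshoot in − overshoot out = 31.5 − 3.5 = 28 dB.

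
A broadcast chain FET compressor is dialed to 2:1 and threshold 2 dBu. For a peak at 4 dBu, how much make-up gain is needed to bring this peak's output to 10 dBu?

7 dB

Without make-up, output = threshold + overshoot/2 = 2 + 1 = 3 dBu.
Gap to target: 7 dB.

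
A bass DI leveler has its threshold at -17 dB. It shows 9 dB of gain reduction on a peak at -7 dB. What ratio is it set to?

Input overshoot = -7 − (-17) = 10 dB.
Output overshoot = 10 − 9 = 1 dB.
Ratio = input overshoot / output overshoot = 10 / 1 = 10.

10:1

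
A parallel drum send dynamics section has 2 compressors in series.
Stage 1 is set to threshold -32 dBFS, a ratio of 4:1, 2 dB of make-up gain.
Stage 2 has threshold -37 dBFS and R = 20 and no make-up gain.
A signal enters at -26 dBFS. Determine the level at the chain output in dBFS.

Stage 1: overshoot 6 dB → 6/4 = 1.5 dB → -30.5 dBFS; +2 dB make-up → -28.5 dBFS.
Stage 2: 8.5 dB above -37 dBFS, reduced 20:1 to 0.425 dB above → -36.575 dBFS.

-36.575 dBFS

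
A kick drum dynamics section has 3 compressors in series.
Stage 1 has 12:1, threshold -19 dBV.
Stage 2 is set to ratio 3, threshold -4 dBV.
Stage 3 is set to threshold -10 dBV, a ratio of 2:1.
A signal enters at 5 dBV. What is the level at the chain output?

Stage 1: overshoot 24 dB → 24/12 = 2 dB → -17 dBV.
Stage 2: below threshold (-17 ≤ -4); passes unchanged; output -17 dBV.
Stage 3: -17 dBV is at or below the -10 dBV threshold — no compression; output -17 dBV.

-17 dBV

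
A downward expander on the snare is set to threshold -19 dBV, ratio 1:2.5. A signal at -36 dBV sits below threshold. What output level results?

Below threshold, a 1:2.5 expander applies gain = (2.5−1)×(T − x) of attenuation.
(2.5−1) × 17 = 25.5 dB, so output = -36 − 25.5 = -61.5 dBV.

-61.5 dBV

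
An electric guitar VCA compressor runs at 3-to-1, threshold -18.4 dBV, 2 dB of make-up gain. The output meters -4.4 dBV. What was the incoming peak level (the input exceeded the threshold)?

Before make-up, the level was -4.4 − 2 = -6.4 dBV.
Post-compression overshoot = -6.4 − (-18.4) = 12 dB.
Undo the ratio: input overshoot = 12 × 3 = 36 dB, giving input = 17.6 dBV.

17.6 dBV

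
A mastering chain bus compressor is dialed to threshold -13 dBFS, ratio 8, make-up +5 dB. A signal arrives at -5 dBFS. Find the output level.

-7 dBFS

-5 dBFS sits 8 dB over threshold.
The 8 dB excess becomes 1 dB after 8:1 reduction.
So the level is -13 + 1 = -12 dBFS; make-up adds 5 dB, giving -7 dBFS.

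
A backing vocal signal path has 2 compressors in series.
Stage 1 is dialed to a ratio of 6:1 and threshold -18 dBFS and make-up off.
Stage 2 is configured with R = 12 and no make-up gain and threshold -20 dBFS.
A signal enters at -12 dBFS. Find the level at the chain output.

-19.75 dBFS

Stage 1: 6 dB above -18 dBFS, reduced 6:1 to 1 dB above → -17 dBFS.
Stage 2: -17 dBFS is 3 dB over -20 dBFS; at 12:1 that becomes 0.25 dB over, giving -19.75 dBFS.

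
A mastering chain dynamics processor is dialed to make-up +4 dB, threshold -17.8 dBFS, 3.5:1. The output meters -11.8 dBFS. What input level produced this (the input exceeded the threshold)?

Stripping the +4 dB make-up gives -15.8 dBFS at the gain stage.
That's 2 dB above the -17.8 dBFS threshold.
Before 3.5:1 compression the overshoot was 2 × 3.5 = 7 dB, so input = -17.8 + 7 = -10.8 dBFS.

-10.8 dBFS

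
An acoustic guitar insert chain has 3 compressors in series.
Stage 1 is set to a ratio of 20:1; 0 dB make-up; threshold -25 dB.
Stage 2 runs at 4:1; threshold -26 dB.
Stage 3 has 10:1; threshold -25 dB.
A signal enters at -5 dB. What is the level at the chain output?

Stage 1: overshoot 20 dB → 20/20 = 1 dB → -24 dB.
Stage 2: -24 dB is 2 dB over -26 dB; at 4:1 that becomes 0.5 dB over, giving -25.5 dB.
Stage 3: below threshold (-25.5 ≤ -25); passes unchanged; output -25.5 dB.

-25.5 dB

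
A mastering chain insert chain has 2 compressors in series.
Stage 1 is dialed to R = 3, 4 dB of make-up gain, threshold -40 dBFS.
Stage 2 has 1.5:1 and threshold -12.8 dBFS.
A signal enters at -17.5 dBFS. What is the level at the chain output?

-28.5 dBFS

Stage 1: 22.5 dB above -40 dBFS, reduced 3:1 to 7.5 dB above → -32.5 dBFS; +4 dB make-up → -28.5 dBFS.
Stage 2: below threshold (-28.5 ≤ -12.8); passes unchanged; output -28.5 dBFS.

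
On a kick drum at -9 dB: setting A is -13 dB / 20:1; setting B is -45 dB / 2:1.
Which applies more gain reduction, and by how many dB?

A: overshoot 4 dB → output overshoot 0.2 dB → GR 3.8 dB.
B: overshoot 36 dB → output overshoot 18 dB → GR 18 dB.
B reduces 14.2 dB more.

B, by 14.2 dB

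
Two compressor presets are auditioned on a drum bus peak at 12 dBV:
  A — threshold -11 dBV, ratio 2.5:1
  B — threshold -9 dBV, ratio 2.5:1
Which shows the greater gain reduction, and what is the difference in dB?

A: overshoot 23 dB → output overshoot 9.2 dB → GR 13.8 dB.
B: overshoot 21 dB → output overshoot 8.4 dB → GR 12.6 dB.
A reduces 1.2 dB more.

A, by 1.2 dB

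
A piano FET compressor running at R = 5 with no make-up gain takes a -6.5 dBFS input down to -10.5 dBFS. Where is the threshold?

-11.5 dBFS

Gain reduction = -6.5 − (-10.5) = 4 dB; output overshoot = GR / (R − 1) = 4 / 4 = 1 dB.
Threshold = output − output overshoot = -10.5 − 1 = -11.5 dBFS.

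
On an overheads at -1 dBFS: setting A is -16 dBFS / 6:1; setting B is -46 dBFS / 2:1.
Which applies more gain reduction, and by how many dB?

B, by 10 dB

A: GR = 15 − 15/6 = 12.5 dB.
B: GR = 45 − 45/2 = 22.5 dB.
Difference: 10 dB in favour of B.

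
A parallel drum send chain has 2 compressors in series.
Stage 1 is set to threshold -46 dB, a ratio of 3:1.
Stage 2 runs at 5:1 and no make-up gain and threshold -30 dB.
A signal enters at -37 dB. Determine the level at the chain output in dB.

Stage 1: 9 dB above -46 dB, reduced 3:1 to 3 dB above → -43 dB.
Stage 2: -43 dB ≤ -30 dB, so stage 2 doesn't engage; output -43 dB.

-43 dB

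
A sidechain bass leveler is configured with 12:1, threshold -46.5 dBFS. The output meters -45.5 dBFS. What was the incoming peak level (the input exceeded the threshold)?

That's 1 dB above the -46.5 dBFS threshold.
Before 12:1 compression the overshoot was 1 × 12 = 12 dB, so input = -46.5 + 12 = -34.5 dBFS.

-34.5 dBFS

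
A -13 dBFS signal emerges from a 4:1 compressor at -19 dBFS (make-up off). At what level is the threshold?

Let T be the threshold. Output overshoot = (input overshoot)/R, so -19 − T = (-13 − T)/4.
4·(-19 − T) = -13 − T → 3·T = -76 − (-13) = -63.
T = -63/3 = -21 dBFS.

-21 dBFS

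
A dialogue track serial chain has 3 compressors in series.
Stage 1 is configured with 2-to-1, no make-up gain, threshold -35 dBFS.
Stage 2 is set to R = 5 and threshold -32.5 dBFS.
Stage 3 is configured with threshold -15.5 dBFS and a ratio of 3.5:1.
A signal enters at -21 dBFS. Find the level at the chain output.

-31.6 dBFS

Stage 1: overshoot 14 dB → 14/2 = 7 dB → -28 dBFS.
Stage 2: -28 dBFS is 4.5 dB over -32.5 dBFS; at 5:1 that becomes 0.9 dB over, giving -31.6 dBFS.
Stage 3: -31.6 dBFS ≤ -15.5 dBFS, so stage 3 doesn't engage; output -31.6 dBFS.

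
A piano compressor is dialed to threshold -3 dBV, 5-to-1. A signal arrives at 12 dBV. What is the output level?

0 dBV

The input is 15 dB above the -3 dBV threshold.
The 15 dB excess becomes 3 dB after 5:1 reduction.
So the level is -3 + 3 = 0 dBV.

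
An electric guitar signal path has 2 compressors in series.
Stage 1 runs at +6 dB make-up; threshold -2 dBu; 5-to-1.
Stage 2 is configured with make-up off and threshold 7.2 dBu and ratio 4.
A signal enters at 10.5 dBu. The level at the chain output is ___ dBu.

6.5 dBu

Stage 1: 10.5 dBu is 12.5 dB over -2 dBu; at 5:1 that becomes 2.5 dB over, giving 0.5 dBu; +6 dB make-up → 6.5 dBu.
Stage 2: 6.5 dBu ≤ 7.2 dBu, so stage 2 doesn't engage; output 6.5 dBu.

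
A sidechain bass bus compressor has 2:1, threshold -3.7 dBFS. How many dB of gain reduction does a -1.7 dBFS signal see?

1 dB

The signal is 2 dB above threshold.
After 2:1 compression the overshoot becomes 2/2 = 1 dB.
Gain reduction = 2 − 1 = 1 dB.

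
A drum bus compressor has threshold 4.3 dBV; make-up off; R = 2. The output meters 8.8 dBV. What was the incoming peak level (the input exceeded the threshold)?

That's 4.5 dB above the 4.3 dBV threshold.
Undo the ratio: input overshoot = 4.5 × 2 = 9 dB, giving input = 13.3 dBV.

13.3 dBV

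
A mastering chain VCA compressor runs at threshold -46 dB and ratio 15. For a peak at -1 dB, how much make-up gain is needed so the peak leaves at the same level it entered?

42 dB

Without make-up, output = threshold + overshoot/15 = -46 + 3 = -43 dB.
Gap to target: 42 dB.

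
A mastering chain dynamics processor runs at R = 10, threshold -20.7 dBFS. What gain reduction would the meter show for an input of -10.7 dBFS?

-10.7 dBFS exceeds the threshold by 10 dB.
At 10:1, output sits 10/10 = 1 dB above threshold.
GR = overshoot in − overshoot out = 10 − 1 = 9 dB.

9 dB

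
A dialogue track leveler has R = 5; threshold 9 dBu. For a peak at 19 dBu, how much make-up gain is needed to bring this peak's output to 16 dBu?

Without make-up, output = threshold + overshoot/5 = 9 + 2 = 11 dBu.
Gap to target: 5 dB.

5 dB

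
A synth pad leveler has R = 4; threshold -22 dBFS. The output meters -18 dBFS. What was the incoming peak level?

-6 dBFS

The compressed level sits -18 − (-22) = 4 dB over threshold.
Input overshoot = R × output overshoot = 16 dB → input = -22 + 16 = -6 dBFS.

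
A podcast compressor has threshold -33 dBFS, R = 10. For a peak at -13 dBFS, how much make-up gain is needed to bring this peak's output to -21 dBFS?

10 dB

Overshoot 20 dB → 20/10 = 2 dB after compression, so the compressed level is -33 + 2 = -31 dBFS.
Make-up = target − compressed = -21 − (-31) = 10 dB.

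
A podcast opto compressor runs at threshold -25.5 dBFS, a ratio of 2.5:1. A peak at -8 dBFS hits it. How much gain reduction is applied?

10.5 dB

Overshoot = -8 − (-25.5) = 17.5 dB.
At 2.5:1, output sits 17.5/2.5 = 7 dB above threshold.
GR = overshoot in − overshoot out = 17.5 − 7 = 10.5 dB.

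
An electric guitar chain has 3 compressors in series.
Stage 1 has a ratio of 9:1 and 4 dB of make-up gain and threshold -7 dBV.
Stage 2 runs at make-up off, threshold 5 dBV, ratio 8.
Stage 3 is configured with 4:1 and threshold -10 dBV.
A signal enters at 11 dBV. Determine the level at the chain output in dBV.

Stage 1: 11 dBV is 18 dB over -7 dBV; at 9:1 that becomes 2 dB over, giving -5 dBV; +4 dB make-up → -1 dBV.
Stage 2: below threshold (-1 ≤ 5); passes unchanged; output -1 dBV.
Stage 3: -1 dBV is 9 dB over -10 dBV; at 4:1 that becomes 2.25 dB over, giving -7.75 dBV.

-7.75 dBV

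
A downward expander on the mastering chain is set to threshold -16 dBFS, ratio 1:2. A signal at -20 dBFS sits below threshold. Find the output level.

-24 dBFS

The input is 4 dB below the -16 dBFS threshold.
A 1:2 expander multiplies undershoot by 2: 4 × 2 = 8 dB below threshold.
Output = -16 − 8 = -24 dBFS.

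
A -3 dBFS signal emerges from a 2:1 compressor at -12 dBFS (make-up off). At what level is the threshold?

Gain reduction = -3 − (-12) = 9 dB; output overshoot = GR / (R − 1) = 9 / 1 = 9 dB.
Threshold = output − output overshoot = -12 − 9 = -21 dBFS.

-21 dBFS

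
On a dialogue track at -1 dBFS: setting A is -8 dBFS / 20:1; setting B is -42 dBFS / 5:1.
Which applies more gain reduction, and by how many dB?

A: 7 dB over, compressed to 0.35 dB over, so 6.65 dB of GR.
B: 41 dB over, compressed to 8.2 dB over, so 32.8 dB of GR.
B reduces 26.15 dB more.

B, by 26.15 dB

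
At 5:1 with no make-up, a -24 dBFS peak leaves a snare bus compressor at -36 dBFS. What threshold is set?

-39 dBFS

Input is 15 dB above T (since output overshoot × R = input overshoot: (-36 − T)·5 = -24 − T gives T = -39 dBFS).
Check: -39 + (-24 − (-39))/5 = -39 + 3 = -36 dBFS. ✓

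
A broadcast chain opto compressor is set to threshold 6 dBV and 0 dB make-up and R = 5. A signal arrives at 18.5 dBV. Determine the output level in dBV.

Overshoot: 18.5 − 6 = 12.5 dB.
At 5:1 the overshoot is divided by 5, leaving 2.5 dB above threshold.
So the level is 6 + 2.5 = 8.5 dBV.

8.5 dBV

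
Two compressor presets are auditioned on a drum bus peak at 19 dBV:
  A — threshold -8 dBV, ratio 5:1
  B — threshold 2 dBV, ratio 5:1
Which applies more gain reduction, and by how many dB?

A: overshoot 27 dB → output overshoot 5.4 dB → GR 21.6 dB.
B: overshoot 17 dB → output overshoot 3.4 dB → GR 13.6 dB.
Difference: 8 dB in favour of A.

A, by 8 dB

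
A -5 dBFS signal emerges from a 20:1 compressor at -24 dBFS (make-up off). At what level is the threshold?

-25 dBFS

Gain reduction = -5 − (-24) = 19 dB; output overshoot = GR / (R − 1) = 19 / 19 = 1 dB.
Threshold = output − output overshoot = -24 − 1 = -25 dBFS.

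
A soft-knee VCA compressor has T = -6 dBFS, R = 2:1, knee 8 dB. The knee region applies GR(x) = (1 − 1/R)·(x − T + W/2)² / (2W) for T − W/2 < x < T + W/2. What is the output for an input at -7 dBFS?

x − T + W/2 = -7 − (-6) + 4 = 3.
GR = (1 − 1/2) × 3² / 16 = 0.5 × 9 / 16 = 0.28125 dB.
Output = -7 − 0.28125 = -7.28125 dBFS.

-7.28125 dBFS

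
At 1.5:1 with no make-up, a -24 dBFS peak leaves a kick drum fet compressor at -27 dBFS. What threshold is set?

Gain reduction = -24 − (-27) = 3 dB; output overshoot = GR / (R − 1) = 3 / 0.5 = 6 dB.
Threshold = output − output overshoot = -27 − 6 = -33 dBFS.

-33 dBFS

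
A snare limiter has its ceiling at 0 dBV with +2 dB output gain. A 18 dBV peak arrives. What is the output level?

A brickwall limiter is an ∞:1 compressor: any input above the ceiling is clamped to 0 dBV.
Output gain then adds 2 dB: 0 + 2 = 2 dBV.

2 dBV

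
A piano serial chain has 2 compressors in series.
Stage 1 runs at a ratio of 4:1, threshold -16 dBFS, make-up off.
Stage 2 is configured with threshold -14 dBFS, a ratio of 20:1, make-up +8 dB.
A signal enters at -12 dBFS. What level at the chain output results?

Stage 1: -12 dBFS is 4 dB over -16 dBFS; at 4:1 that becomes 1 dB over, giving -15 dBFS.
Stage 2: -15 dBFS ≤ -14 dBFS, so stage 2 doesn't engage; make-up brings it to -7 dBFS.

-7 dBFS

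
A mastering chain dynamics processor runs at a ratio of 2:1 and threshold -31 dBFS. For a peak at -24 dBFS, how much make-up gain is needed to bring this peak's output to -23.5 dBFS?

Without make-up, output = threshold + overshoot/2 = -31 + 3.5 = -27.5 dBFS.
Gap to target: 4 dB.

4 dB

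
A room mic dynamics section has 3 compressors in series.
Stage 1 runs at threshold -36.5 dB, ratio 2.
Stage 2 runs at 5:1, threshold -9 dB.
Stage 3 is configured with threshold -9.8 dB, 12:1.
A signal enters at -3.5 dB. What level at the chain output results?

Stage 1: -3.5 dB is 33 dB over -36.5 dB; at 2:1 that becomes 16.5 dB over, giving -20 dB.
Stage 2: -20 dB is at or below the -9 dB threshold — no compression; output -20 dB.
Stage 3: below threshold (-20 ≤ -9.8); passes unchanged; output -20 dB.

-20 dB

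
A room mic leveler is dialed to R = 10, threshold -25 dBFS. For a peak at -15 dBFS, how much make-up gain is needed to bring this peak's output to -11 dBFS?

13 dB

Overshoot 10 dB → 10/10 = 1 dB after compression, so the compressed level is -25 + 1 = -24 dBFS.
Make-up = target − compressed = -11 − (-24) = 13 dB.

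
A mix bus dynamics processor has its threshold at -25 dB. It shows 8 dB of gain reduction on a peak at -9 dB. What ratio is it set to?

2:1

Input overshoot = -9 − (-25) = 16 dB.
Output overshoot = 16 − 8 = 8 dB.
Ratio = input overshoot / output overshoot = 16 / 8 = 2.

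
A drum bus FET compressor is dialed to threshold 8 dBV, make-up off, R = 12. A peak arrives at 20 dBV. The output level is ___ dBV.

9 dBV

The input is 12 dB above the 8 dBV threshold.
12:1 compression reduces that to 12/12 = 1 dB over.
That puts the output at 9 dBV.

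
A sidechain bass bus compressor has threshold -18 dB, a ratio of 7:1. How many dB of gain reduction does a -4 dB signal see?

12 dB

Overshoot = -4 − (-18) = 14 dB.
At 7:1, output sits 14/7 = 2 dB above threshold.
So the signal is attenuated by 14 − 2 = 12 dB.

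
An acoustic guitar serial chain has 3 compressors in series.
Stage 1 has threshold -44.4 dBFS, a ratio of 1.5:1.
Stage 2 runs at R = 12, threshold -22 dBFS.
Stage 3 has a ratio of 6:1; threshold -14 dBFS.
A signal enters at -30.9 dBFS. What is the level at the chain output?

-35.4 dBFS

Stage 1: 13.5 dB above -44.4 dBFS, reduced 1.5:1 to 9 dB above → -35.4 dBFS.
Stage 2: -35.4 dBFS is at or below the -22 dBFS threshold — no compression; output -35.4 dBFS.
Stage 3: -35.4 dBFS is at or below the -14 dBFS threshold — no compression; output -35.4 dBFS.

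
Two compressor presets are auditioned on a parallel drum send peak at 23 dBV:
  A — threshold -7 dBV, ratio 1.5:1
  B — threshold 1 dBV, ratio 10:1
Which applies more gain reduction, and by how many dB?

B, by 9.8 dB

A: overshoot 30 dB → output overshoot 20 dB → GR 10 dB.
B: overshoot 22 dB → output overshoot 2.2 dB → GR 19.8 dB.
B applies 9.8 dB more gain reduction.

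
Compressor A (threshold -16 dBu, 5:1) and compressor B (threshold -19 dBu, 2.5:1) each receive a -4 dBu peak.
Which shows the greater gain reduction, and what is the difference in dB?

A, by 0.6 dB

A: GR = 12 − 12/5 = 9.6 dB.
B: GR = 15 − 15/2.5 = 9 dB.
A reduces 0.6 dB more.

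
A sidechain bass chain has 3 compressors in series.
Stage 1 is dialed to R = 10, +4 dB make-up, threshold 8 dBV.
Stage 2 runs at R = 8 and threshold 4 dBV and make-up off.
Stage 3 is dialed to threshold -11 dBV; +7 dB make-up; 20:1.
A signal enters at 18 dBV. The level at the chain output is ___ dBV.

-3.19375 dBV

Stage 1: 10 dB above 8 dBV, reduced 10:1 to 1 dB above → 9 dBV; +4 dB make-up → 13 dBV.
Stage 2: 9 dB above 4 dBV, reduced 8:1 to 1.125 dB above → 5.125 dBV.
Stage 3: 5.125 dBV is 16.125 dB over -11 dBV; at 20:1 that becomes 0.80625 dB over, giving -10.19375 dBV; +7 dB make-up → -3.19375 dBV.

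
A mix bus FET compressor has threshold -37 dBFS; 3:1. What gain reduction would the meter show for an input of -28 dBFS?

6 dB

Overshoot = -28 − (-37) = 9 dB.
At 3:1, output sits 9/3 = 3 dB above threshold.
Gain reduction = 9 − 3 = 6 dB.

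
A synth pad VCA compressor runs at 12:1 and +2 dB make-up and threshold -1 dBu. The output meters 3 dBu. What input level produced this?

23 dBu

Remove make-up: 3 − 2 = 1 dBu.
That's 2 dB above the -1 dBu threshold.
Input overshoot = R × output overshoot = 24 dB → input = -1 + 24 = 23 dBu.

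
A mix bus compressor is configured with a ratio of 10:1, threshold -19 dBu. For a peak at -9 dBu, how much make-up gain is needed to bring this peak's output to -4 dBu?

14 dB

Overshoot 10 dB → 10/10 = 1 dB after compression, so the compressed level is -19 + 1 = -18 dBu.
Make-up = target − compressed = -4 − (-18) = 14 dB.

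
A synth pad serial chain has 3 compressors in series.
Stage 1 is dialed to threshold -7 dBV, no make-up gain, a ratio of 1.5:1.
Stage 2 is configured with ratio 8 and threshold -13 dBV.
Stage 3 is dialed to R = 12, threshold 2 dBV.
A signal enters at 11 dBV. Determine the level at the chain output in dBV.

-10.75 dBV

Stage 1: 18 dB above -7 dBV, reduced 1.5:1 to 12 dB above → 5 dBV.
Stage 2: 5 dBV is 18 dB over -13 dBV; at 8:1 that becomes 2.25 dB over, giving -10.75 dBV.
Stage 3: -10.75 dBV ≤ 2 dBV, so stage 3 doesn't engage; output -10.75 dBV.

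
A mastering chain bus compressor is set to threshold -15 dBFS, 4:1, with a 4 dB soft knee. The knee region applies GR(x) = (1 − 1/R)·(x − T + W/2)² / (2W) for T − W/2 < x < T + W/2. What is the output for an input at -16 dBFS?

-16.09375 dBFS

x − T + W/2 = -16 − (-15) + 2 = 1.
GR = (1 − 1/4) × 1² / 8 = 0.75 × 1 / 8 = 0.09375 dB.
Output = -16 − 0.09375 = -16.09375 dBFS.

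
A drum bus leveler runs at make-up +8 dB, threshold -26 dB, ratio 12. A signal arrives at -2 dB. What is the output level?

Overshoot: -2 − (-26) = 24 dB.
12:1 compression reduces that to 24/12 = 2 dB over.
That puts the output at -24 dB; make-up adds 8 dB, giving -16 dB.

-16 dB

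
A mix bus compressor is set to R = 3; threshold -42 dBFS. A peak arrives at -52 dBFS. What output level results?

-52 dBFS is 10 dB below the -42 dBFS threshold, so no gain reduction is applied.
Output = input = -52 dBFS.

-52 dBFS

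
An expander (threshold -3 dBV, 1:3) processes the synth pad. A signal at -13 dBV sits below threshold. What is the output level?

-33 dBV

Undershoot = (-3) − (-13) = 10 dB.
At 1:3, that expands to 30 dB under threshold.
Output = -3 − 30 = -33 dBV.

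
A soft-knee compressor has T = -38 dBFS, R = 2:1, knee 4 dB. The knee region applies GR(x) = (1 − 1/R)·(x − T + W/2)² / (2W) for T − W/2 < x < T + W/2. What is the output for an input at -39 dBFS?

x − T + W/2 = -39 − (-38) + 2 = 1.
GR = (1 − 1/2) × 1² / 8 = 0.5 × 1 / 8 = 0.0625 dB.
Output = -39 − 0.0625 = -39.0625 dBFS.

-39.0625 dBFS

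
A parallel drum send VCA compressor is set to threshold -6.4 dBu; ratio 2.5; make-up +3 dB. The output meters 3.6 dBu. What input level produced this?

11.1 dBu

Stripping the +3 dB make-up gives 0.6 dBu at the gain stage.
Post-compression overshoot = 0.6 − (-6.4) = 7 dB.
Undo the ratio: input overshoot = 7 × 2.5 = 17.5 dB, giving input = 11.1 dBu.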